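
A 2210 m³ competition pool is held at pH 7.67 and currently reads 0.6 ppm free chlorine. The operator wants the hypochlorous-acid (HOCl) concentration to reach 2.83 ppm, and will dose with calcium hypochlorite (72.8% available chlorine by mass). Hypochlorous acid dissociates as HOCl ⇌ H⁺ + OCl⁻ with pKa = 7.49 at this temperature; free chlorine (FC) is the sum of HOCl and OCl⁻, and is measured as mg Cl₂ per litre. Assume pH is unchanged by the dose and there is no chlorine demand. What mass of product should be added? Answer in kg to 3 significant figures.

Volume: 2210 m³ = 2,210,000 L.
[OCl⁻]/[HOCl] = 10^(pH − pKa) = 10^(7.67 − 7.49) = 1.514; fraction as HOCl = 1/(1 + 1.514) = 0.3978.
Free chlorine required for 2.83 ppm HOCl: 2.83 / 0.3978 = 7.113 ppm.
FC to add: 7.113 − 0.6 = 6.513 mg/L as Cl₂.
Cl₂ equivalent: 6.513 mg/L × 2,210,000 L = 14,390 g.
Product at 72.8% available Cl: 14,390 / 0.728 = 19,770 g.

19.8 kg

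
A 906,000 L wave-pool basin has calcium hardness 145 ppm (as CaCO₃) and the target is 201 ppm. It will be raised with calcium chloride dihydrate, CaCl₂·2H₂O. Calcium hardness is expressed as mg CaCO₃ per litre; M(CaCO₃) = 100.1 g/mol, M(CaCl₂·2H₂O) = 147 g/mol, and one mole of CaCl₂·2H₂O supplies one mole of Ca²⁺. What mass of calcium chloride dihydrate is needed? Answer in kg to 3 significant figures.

74.5 kg

Hardness to add: (201 − 145) = 56 mg/L as CaCO₃ × 906,000 L = 50,740 g as CaCO₃.
Moles of Ca²⁺ (1 mol Ca²⁺ ≡ 1 mol CaCO₃): 50,740 / 100.1 g/mol = 506.9 mol.
Mass of CaCl₂·2H₂O: 506.9 × 147 = 74,510 g.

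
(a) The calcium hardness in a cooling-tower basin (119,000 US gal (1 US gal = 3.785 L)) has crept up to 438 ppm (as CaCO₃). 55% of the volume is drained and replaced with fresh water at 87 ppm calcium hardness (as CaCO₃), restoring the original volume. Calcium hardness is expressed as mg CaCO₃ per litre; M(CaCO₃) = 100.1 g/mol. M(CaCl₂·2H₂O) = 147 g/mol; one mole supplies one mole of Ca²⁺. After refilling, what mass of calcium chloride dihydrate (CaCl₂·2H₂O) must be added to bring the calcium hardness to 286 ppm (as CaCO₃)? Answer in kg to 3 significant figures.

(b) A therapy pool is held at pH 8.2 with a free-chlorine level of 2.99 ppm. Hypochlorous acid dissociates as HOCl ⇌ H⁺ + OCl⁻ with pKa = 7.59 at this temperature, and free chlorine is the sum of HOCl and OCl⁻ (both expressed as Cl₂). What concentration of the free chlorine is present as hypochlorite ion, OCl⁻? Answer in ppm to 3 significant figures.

(a) 27.2 kg; (b) 2.40 ppm

(a) Volume: 119,000 US gal × 3.785 L/gal = 450,415 L.
(a) After draining 55% and refilling: 438 × 0.45 + 87 × 0.55 = 244.95 ppm.
(a) Deficit to target: 286 − 244.95 = 41.05 mg/L.
(a) As CaCO₃: 41.05 mg/L × 450,415 L = 18,490 g; ÷ 100.1 = 184.7 mol Ca²⁺.
(a) Mass: 184.7 × 147 = 27,150 g.

(b) [OCl⁻]/[HOCl] = 10^(pH − pKa) = 10^(8.2 − 7.59) = 10^0.61 = 4.074.
(b) Fraction as HOCl = 1 / (1 + 4.074) = 0.1971.
(b) OCl⁻ = (1 − 0.1971) × 2.99 ppm = 2.401 ppm.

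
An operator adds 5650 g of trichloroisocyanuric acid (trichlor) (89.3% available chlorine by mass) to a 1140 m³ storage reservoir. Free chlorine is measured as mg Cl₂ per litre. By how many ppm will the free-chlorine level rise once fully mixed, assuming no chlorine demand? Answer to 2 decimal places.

Volume: 1140 m³ = 1,140,000 L.
Available chlorine delivered: 5650 g × 0.893 = 5045 g as Cl₂.
Concentration rise: 5045 g / 1,140,000 L = 4.426 mg/L = 4.43 ppm.

4.43 ppm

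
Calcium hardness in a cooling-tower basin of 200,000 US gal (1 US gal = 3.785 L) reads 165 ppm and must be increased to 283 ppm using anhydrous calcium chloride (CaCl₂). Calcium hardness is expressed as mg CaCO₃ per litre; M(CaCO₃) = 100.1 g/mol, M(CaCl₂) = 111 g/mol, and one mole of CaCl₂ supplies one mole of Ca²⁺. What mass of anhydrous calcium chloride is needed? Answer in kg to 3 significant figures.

Volume: 200,000 US gal × 3.785 L/gal = 757,000 L.
Hardness to add: (283 − 165) = 118 mg/L as CaCO₃ × 757,000 L = 89,330 g as CaCO₃.
Moles of Ca²⁺ (1 mol Ca²⁺ ≡ 1 mol CaCO₃): 89,330 / 100.1 g/mol = 892.4 mol.
Mass of CaCl₂: 892.4 × 111 = 99,050 g.

99.1 kg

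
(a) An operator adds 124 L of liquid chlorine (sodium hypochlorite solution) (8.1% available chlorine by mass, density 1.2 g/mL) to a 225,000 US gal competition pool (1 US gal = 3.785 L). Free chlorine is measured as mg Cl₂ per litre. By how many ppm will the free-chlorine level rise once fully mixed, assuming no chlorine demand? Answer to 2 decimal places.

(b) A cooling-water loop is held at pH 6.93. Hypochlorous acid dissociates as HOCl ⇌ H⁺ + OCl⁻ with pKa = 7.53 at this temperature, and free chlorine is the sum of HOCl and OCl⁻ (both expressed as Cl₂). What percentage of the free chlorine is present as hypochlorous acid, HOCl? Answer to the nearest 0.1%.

(a) 14.15 ppm; (b) 79.9%

(a) Volume: 225,000 US gal × 3.785 L/gal = 851,625 L.
(a) Mass of solution: 124 L × 1000 mL/L × 1.2 g/mL = 148,800 g.
(a) Available chlorine delivered: 148,800 g × 0.081 = 12,050 g as Cl₂.
(a) Concentration rise: 12,050 g / 851,625 L = 14.15 mg/L = 14.15 ppm.

(b) [OCl⁻]/[HOCl] = 10^(pH − pKa) = 10^(6.93 − 7.53) = 10^-0.60 = 0.2512.
(b) Fraction as HOCl = 1 / (1 + 0.2512) = 0.7992.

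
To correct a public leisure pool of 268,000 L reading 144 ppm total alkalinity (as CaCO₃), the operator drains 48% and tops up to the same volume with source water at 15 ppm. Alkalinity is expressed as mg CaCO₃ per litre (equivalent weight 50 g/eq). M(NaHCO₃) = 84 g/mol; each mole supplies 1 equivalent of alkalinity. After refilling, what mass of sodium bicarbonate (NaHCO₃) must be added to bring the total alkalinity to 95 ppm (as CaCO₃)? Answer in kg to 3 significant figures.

5.82 kg

After draining 48% and refilling: 144 × 0.52 + 15 × 0.48 = 82.08 ppm.
Deficit to target: 95 − 82.08 = 12.92 mg/L.
As CaCO₃: 12.92 mg/L × 268,000 L = 3463 g; ÷ 50 g/eq ÷ 1 = 69.25 mol NaHCO₃.
Mass: 69.25 × 84 = 5817 g.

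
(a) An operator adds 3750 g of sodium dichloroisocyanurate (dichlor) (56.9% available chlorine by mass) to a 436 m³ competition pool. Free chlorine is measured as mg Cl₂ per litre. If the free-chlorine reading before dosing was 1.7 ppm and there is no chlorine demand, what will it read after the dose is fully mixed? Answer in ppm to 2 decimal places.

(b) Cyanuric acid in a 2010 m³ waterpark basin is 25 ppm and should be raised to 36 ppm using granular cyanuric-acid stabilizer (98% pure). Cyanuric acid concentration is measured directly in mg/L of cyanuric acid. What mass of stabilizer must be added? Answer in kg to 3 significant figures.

(a) 6.59 ppm; (b) 22.6 kg

(a) Volume: 436 m³ = 436,000 L.
(a) Available chlorine delivered: 3750 g × 0.569 = 2134 g as Cl₂.
(a) Concentration rise: 2134 g / 436,000 L = 4.894 mg/L = 4.89 ppm.
(a) Final FC: 1.7 + 4.89 = 6.59 ppm.

(b) Volume: 2010 m³ = 2,010,000 L.
(b) CYA to add: (36 − 25) = 11 mg/L × 2,010,000 L = 22,110 g cyanuric acid.
(b) At 98% purity: 22,110 / 0.98 = 22,560 g product.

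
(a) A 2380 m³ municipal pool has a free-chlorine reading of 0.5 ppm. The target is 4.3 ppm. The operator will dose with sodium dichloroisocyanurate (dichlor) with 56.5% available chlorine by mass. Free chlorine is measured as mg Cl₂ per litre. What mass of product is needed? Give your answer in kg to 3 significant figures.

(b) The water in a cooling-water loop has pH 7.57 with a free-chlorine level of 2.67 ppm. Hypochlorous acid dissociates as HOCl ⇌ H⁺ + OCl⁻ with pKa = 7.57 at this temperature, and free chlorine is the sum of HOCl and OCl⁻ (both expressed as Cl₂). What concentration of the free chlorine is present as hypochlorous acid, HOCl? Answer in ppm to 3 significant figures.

(a) 16.0 kg; (b) 1.33 ppm

(a) Volume: 2380 m³ = 2,380,000 L.
(a) Chlorine deficit: 4.3 − 0.5 = 3.8 ppm = 3.8 mg/L as Cl₂.
(a) Cl₂ equivalent needed: 3.8 mg/L × 2,380,000 L = 9,044,000 mg = 9044 g.
(a) Product at 56.5% available chlorine: 9044 / 0.565 = 16,010 g.

(b) [OCl⁻]/[HOCl] = 10^(pH − pKa) = 10^(7.57 − 7.57) = 10^0.00 = 1.
(b) Fraction as HOCl = 1 / (1 + 1) = 0.5.
(b) HOCl = 0.5 × 2.67 ppm = 1.335 ppm.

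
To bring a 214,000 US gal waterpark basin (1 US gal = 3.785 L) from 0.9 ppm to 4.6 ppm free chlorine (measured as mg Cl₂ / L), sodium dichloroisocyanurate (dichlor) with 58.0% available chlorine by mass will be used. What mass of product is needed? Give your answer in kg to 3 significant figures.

5.17 kg

Volume: 214,000 US gal × 3.785 L/gal = 809,990 L.
Chlorine deficit: 4.6 − 0.9 = 3.7 ppm = 3.7 mg/L as Cl₂.
Cl₂ equivalent needed: 3.7 mg/L × 809,990 L = 2,997,000 mg = 2997 g.
Product at 58.0% available chlorine: 2997 / 0.58 = 5167 g.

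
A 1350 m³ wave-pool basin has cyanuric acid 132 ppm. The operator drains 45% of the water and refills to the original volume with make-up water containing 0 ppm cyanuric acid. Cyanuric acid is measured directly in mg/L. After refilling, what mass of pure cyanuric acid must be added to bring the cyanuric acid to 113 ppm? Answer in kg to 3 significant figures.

Volume: 1350 m³ = 1,350,000 L.
After draining 45% and refilling: 132 × 0.55 + 0 × 0.45 = 72.6 ppm.
Deficit to target: 113 − 72.6 = 40.4 mg/L.
Mass: 40.4 mg/L × 1,350,000 L = 54,540 g cyanuric acid.

54.5 kg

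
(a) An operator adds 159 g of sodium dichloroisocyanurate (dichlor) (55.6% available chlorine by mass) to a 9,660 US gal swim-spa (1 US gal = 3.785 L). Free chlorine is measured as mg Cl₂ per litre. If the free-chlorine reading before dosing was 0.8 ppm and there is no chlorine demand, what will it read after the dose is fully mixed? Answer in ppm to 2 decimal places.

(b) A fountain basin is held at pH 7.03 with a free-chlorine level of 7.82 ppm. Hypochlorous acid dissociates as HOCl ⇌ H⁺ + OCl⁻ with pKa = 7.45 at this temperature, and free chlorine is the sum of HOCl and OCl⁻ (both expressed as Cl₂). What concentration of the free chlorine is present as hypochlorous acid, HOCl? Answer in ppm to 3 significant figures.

(a) Volume: 9,660 US gal × 3.785 L/gal = 36,563 L.
(a) Available chlorine delivered: 159 g × 0.556 = 88.4 g as Cl₂.
(a) Concentration rise: 88.4 g / 36,563 L = 2.418 mg/L = 2.42 ppm.
(a) Final FC: 0.8 + 2.42 = 3.22 ppm.

(b) [OCl⁻]/[HOCl] = 10^(pH − pKa) = 10^(7.03 − 7.45) = 10^-0.42 = 0.3802.
(b) Fraction as HOCl = 1 / (1 + 0.3802) = 0.7245.
(b) HOCl = 0.7245 × 7.82 ppm = 5.666 ppm.

(a) 3.22 ppm; (b) 5.67 ppm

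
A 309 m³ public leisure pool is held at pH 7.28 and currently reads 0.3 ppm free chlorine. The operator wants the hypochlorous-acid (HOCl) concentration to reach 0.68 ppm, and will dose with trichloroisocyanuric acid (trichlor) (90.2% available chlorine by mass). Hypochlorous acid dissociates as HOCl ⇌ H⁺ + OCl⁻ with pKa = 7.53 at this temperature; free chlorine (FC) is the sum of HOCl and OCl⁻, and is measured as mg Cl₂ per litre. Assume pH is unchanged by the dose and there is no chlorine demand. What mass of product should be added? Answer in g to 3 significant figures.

261 g

Volume: 309 m³ = 309,000 L.
[OCl⁻]/[HOCl] = 10^(pH − pKa) = 10^(7.28 − 7.53) = 0.5623; fraction as HOCl = 1/(1 + 0.5623) = 0.6401.
Free chlorine required for 0.68 ppm HOCl: 0.68 / 0.6401 = 1.062 ppm.
FC to add: 1.062 − 0.3 = 0.7624 mg/L as Cl₂.
Cl₂ equivalent: 0.7624 mg/L × 309,000 L = 235.6 g.
Product at 90.2% available Cl: 235.6 / 0.902 = 261.2 g.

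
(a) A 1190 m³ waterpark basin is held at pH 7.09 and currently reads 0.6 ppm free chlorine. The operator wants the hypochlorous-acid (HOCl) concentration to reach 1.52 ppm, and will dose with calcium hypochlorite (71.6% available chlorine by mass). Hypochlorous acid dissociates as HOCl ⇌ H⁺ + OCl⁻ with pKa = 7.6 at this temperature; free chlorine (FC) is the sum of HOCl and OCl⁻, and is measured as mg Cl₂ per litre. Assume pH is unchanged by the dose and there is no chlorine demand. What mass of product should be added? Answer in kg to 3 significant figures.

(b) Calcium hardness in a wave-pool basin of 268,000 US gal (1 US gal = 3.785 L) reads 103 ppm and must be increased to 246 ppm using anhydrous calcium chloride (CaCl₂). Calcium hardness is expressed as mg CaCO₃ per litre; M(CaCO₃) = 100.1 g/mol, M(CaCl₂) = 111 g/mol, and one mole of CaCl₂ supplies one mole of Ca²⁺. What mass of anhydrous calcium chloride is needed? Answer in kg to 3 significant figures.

(a) 2.31 kg; (b) 161 kg

(a) Volume: 1190 m³ = 1,190,000 L.
(a) [OCl⁻]/[HOCl] = 10^(pH − pKa) = 10^(7.09 − 7.6) = 0.309; fraction as HOCl = 1/(1 + 0.309) = 0.7639.
(a) Free chlorine required for 1.52 ppm HOCl: 1.52 / 0.7639 = 1.99 ppm.
(a) FC to add: 1.99 − 0.6 = 1.39 mg/L as Cl₂.
(a) Cl₂ equivalent: 1.39 mg/L × 1,190,000 L = 1654 g.
(a) Product at 71.6% available Cl: 1654 / 0.716 = 2310 g.

(b) Volume: 268,000 US gal × 3.785 L/gal = 1,014,380 L.
(b) Hardness to add: (246 − 103) = 143 mg/L as CaCO₃ × 1,014,380 L = 145,100 g as CaCO₃.
(b) Moles of Ca²⁺ (1 mol Ca²⁺ ≡ 1 mol CaCO₃): 145,100 / 100.1 g/mol = 1449 mol.
(b) Mass of CaCl₂: 1449 × 111 = 160,900 g.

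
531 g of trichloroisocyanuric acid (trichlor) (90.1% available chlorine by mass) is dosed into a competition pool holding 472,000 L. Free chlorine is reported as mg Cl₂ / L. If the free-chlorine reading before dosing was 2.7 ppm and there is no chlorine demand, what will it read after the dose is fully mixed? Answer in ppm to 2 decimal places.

3.71 ppm

Available chlorine delivered: 531 g × 0.901 = 478.4 g as Cl₂.
Concentration rise: 478.4 g / 472,000 L = 1.014 mg/L = 1.01 ppm.
Final FC: 2.7 + 1.01 = 3.71 ppm.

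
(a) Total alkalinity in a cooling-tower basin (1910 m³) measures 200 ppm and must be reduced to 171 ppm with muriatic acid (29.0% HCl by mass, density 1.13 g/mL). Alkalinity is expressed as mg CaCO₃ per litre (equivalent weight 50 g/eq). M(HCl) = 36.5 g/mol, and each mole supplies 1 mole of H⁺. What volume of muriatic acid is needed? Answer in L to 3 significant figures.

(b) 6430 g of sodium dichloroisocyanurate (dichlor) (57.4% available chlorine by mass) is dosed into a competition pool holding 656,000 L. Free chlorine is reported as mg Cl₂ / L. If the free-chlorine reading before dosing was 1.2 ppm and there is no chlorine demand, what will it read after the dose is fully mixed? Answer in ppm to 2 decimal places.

(a) 123 L; (b) 6.83 ppm

(a) Volume: 1910 m³ = 1,910,000 L.
(a) Alkalinity to neutralize: (200 − 171) = 29 mg/L as CaCO₃ × 1,910,000 L = 55,390 g as CaCO₃.
(a) Equivalents of H⁺ required: 55,390 ÷ 50 g/eq = 1108 eq = 1108 mol HCl.
(a) Mass of HCl: 1108 × 36.5 = 40,430 g.
(a) Mass of 29.0% solution: 40,430 / 0.29 = 139,400 g.
(a) Volume: 139,400 g ÷ 1.13 g/mL = 123,400 mL.

(b) Available chlorine delivered: 6430 g × 0.574 = 3691 g as Cl₂.
(b) Concentration rise: 3691 g / 656,000 L = 5.626 mg/L = 5.63 ppm.
(b) Final FC: 1.2 + 5.63 = 6.83 ppm.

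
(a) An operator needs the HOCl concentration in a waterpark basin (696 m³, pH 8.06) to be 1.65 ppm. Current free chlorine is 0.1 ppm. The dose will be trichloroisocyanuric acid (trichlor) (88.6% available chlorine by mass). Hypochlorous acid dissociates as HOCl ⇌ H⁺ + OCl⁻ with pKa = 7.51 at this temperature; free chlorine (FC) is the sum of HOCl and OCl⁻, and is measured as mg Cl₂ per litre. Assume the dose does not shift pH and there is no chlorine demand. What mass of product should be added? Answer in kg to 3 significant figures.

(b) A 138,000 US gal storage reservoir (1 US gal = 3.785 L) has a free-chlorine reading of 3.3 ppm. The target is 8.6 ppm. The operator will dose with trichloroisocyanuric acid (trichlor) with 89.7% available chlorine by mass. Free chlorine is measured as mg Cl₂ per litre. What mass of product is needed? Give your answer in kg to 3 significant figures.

(a) 5.82 kg; (b) 3.09 kg

(a) Volume: 696 m³ = 696,000 L.
(a) [OCl⁻]/[HOCl] = 10^(pH − pKa) = 10^(8.06 − 7.51) = 3.548; fraction as HOCl = 1/(1 + 3.548) = 0.2199.
(a) Free chlorine required for 1.65 ppm HOCl: 1.65 / 0.2199 = 7.504 ppm.
(a) FC to add: 7.504 − 0.1 = 7.404 mg/L as Cl₂.
(a) Cl₂ equivalent: 7.404 mg/L × 696,000 L = 5153 g.
(a) Product at 88.6% available Cl: 5153 / 0.886 = 5817 g.

(b) Volume: 138,000 US gal × 3.785 L/gal = 522,330 L.
(b) Chlorine deficit: 8.6 − 3.3 = 5.3 ppm = 5.3 mg/L as Cl₂.
(b) Cl₂ equivalent needed: 5.3 mg/L × 522,330 L = 2,768,000 mg = 2768 g.
(b) Product at 89.7% available chlorine: 2768 / 0.897 = 3086 g.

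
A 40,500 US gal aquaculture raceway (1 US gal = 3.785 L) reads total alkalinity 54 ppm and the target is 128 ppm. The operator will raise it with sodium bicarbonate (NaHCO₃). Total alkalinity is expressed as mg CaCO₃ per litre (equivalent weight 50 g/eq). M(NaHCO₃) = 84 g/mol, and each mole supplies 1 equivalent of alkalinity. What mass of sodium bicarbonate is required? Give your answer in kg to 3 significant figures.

19.1 kg

Volume: 40,500 US gal × 3.785 L/gal = 153,292 L.
Alkalinity to add: (128 − 54) = 74 mg/L as CaCO₃ × 153,292 L = 11,340 g as CaCO₃.
Equivalents: 11,340 g ÷ 50 g/eq = 226.9 eq.
NaHCO₃ supplies 1 eq per mole → 226.9 mol.
Mass: 226.9 mol × 84 g/mol = 19,060 g.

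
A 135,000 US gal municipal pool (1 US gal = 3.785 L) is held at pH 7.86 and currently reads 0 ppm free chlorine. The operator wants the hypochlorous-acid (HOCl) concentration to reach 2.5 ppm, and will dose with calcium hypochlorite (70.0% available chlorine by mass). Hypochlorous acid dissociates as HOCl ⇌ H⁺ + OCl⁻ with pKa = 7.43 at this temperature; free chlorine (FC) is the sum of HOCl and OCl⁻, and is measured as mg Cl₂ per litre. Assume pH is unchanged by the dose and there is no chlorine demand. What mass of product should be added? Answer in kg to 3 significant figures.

6.74 kg

Volume: 135,000 US gal × 3.785 L/gal = 510,975 L.
[OCl⁻]/[HOCl] = 10^(pH − pKa) = 10^(7.86 − 7.43) = 2.692; fraction as HOCl = 1/(1 + 2.692) = 0.2709.
Free chlorine required for 2.5 ppm HOCl: 2.5 / 0.2709 = 9.229 ppm.
FC to add: 9.229 − 0 = 9.229 mg/L as Cl₂.
Cl₂ equivalent: 9.229 mg/L × 510,975 L = 4716 g.
Product at 70.0% available Cl: 4716 / 0.7 = 6737 g.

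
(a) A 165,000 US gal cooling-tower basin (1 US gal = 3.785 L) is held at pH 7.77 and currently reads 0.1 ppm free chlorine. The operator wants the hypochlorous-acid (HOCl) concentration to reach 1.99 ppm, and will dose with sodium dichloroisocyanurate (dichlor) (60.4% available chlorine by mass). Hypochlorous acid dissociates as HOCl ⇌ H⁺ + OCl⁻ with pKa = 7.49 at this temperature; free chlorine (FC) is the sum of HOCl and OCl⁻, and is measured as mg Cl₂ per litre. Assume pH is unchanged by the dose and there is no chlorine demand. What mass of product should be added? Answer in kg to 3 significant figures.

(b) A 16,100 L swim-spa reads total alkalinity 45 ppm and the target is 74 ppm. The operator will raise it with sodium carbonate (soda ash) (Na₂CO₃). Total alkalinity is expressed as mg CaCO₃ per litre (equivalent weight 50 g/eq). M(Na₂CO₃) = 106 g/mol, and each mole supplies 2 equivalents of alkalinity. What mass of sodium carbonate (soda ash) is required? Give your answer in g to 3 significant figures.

(a) 5.87 kg; (b) 495 g

(a) Volume: 165,000 US gal × 3.785 L/gal = 624,525 L.
(a) [OCl⁻]/[HOCl] = 10^(pH − pKa) = 10^(7.77 − 7.49) = 1.905; fraction as HOCl = 1/(1 + 1.905) = 0.3442.
(a) Free chlorine required for 1.99 ppm HOCl: 1.99 / 0.3442 = 5.782 ppm.
(a) FC to add: 5.782 − 0.1 = 5.682 mg/L as Cl₂.
(a) Cl₂ equivalent: 5.682 mg/L × 624,525 L = 3548 g.
(a) Product at 60.4% available Cl: 3548 / 0.604 = 5875 g.

(b) Alkalinity to add: (74 − 45) = 29 mg/L as CaCO₃ × 16,100 L = 466.9 g as CaCO₃.
(b) Equivalents: 466.9 g ÷ 50 g/eq = 9.338 eq.
(b) Each mole of Na₂CO₃ supplies 2 eq, so 9.338 / 2 = 4.669 mol.
(b) Mass: 4.669 mol × 106 g/mol = 494.9 g.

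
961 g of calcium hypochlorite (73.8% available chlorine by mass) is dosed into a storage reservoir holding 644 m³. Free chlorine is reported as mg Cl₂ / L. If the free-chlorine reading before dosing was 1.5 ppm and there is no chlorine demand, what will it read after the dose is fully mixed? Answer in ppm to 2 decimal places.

2.60 ppm

Volume: 644 m³ = 644,000 L.
Available chlorine delivered: 961 g × 0.738 = 709.2 g as Cl₂.
Concentration rise: 709.2 g / 644,000 L = 1.101 mg/L = 1.10 ppm.
Final FC: 1.5 + 1.10 = 2.60 ppm.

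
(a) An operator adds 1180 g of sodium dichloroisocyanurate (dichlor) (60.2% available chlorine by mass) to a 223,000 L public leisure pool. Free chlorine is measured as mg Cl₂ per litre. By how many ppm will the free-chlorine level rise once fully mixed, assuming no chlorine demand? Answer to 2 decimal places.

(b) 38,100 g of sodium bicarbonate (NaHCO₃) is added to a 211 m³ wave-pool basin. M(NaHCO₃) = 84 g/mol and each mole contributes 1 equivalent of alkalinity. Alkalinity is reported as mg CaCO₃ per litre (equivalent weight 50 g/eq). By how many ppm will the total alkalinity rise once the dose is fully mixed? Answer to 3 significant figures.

(a) 3.19 ppm; (b) 107 ppm

(a) Available chlorine delivered: 1180 g × 0.602 = 710.4 g as Cl₂.
(a) Concentration rise: 710.4 g / 223,000 L = 3.185 mg/L = 3.19 ppm.

(b) Volume: 211 m³ = 211,000 L.
(b) Moles of NaHCO₃: 38,100 g ÷ 84 g/mol = 453.6 mol → 453.6 eq of alkalinity.
(b) As CaCO₃: 453.6 eq × 50 g/eq = 22,680 g.
(b) Rise: 22,680 g / 211,000 L × 1000 = 107.5 mg/L.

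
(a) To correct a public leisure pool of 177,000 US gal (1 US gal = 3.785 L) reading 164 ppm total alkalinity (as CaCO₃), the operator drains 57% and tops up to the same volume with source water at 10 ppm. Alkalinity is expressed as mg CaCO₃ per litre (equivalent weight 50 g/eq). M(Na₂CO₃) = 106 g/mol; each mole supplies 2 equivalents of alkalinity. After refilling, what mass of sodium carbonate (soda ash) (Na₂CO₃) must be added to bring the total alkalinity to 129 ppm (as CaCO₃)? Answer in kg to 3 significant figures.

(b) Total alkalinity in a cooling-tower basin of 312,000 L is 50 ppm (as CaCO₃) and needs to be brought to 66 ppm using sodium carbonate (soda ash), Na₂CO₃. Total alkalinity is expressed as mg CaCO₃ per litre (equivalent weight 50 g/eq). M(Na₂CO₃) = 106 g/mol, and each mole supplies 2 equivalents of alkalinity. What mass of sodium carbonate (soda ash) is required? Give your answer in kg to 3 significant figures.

(a) 37.5 kg; (b) 5.29 kg

(a) Volume: 177,000 US gal × 3.785 L/gal = 669,945 L.
(a) After draining 57% and refilling: 164 × 0.43 + 10 × 0.57 = 76.22 ppm.
(a) Deficit to target: 129 − 76.22 = 52.78 mg/L.
(a) As CaCO₃: 52.78 mg/L × 669,945 L = 35,360 g; ÷ 50 g/eq ÷ 2 = 353.6 mol Na₂CO₃.
(a) Mass: 353.6 × 106 = 37,480 g.

(b) Alkalinity to add: (66 − 50) = 16 mg/L as CaCO₃ × 312,000 L = 4992 g as CaCO₃.
(b) Equivalents: 4992 g ÷ 50 g/eq = 99.84 eq.
(b) Each mole of Na₂CO₃ supplies 2 eq, so 99.84 / 2 = 49.92 mol.
(b) Mass: 49.92 mol × 106 g/mol = 5292 g.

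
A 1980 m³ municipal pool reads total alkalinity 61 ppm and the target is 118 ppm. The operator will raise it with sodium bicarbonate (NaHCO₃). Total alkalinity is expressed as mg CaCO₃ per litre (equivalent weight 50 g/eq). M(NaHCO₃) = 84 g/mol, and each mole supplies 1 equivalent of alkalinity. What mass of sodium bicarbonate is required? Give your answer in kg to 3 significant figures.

Volume: 1980 m³ = 1,980,000 L.
Alkalinity to add: (118 − 61) = 57 mg/L as CaCO₃ × 1,980,000 L = 112,900 g as CaCO₃.
Equivalents: 112,900 g ÷ 50 g/eq = 2257 eq.
NaHCO₃ supplies 1 eq per mole → 2257 mol.
Mass: 2257 mol × 84 g/mol = 189,600 g.

190 kg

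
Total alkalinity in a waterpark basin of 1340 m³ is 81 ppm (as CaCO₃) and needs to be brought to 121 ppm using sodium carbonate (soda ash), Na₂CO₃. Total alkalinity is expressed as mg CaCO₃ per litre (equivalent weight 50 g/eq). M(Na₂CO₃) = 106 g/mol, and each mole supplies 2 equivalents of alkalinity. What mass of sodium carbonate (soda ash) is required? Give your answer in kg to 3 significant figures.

56.8 kg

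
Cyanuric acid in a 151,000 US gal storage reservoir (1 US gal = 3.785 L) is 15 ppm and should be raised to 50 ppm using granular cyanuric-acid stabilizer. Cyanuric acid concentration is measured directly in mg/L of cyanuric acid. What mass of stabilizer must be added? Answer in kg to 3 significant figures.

Volume: 151,000 US gal × 3.785 L/gal = 571,535 L.
CYA to add: (50 − 15) = 35 mg/L × 571,535 L = 20,000 g cyanuric acid.

20.0 kg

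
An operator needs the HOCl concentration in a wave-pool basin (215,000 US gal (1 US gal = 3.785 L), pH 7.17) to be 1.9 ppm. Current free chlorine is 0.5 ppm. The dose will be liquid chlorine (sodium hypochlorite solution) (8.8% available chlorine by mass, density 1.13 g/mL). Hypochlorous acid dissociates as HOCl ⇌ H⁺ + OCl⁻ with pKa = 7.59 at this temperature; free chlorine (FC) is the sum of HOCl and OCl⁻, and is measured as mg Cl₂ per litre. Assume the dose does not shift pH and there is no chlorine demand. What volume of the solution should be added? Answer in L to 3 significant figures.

17.4 L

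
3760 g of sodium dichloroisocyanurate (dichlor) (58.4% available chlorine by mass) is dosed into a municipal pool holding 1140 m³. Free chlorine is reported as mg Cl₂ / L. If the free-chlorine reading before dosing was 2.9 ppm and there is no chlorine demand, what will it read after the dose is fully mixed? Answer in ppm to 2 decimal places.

Volume: 1140 m³ = 1,140,000 L.
Available chlorine delivered: 3760 g × 0.584 = 2196 g as Cl₂.
Concentration rise: 2196 g / 1,140,000 L = 1.926 mg/L = 1.93 ppm.
Final FC: 2.9 + 1.93 = 4.83 ppm.

4.83 ppm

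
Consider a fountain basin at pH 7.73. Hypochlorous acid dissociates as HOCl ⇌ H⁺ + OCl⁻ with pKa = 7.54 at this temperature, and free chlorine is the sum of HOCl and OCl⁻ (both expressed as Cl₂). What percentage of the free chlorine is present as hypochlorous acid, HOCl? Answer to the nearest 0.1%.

[OCl⁻]/[HOCl] = 10^(pH − pKa) = 10^(7.73 − 7.54) = 10^0.19 = 1.549.
Fraction as HOCl = 1 / (1 + 1.549) = 0.3923.

39.2%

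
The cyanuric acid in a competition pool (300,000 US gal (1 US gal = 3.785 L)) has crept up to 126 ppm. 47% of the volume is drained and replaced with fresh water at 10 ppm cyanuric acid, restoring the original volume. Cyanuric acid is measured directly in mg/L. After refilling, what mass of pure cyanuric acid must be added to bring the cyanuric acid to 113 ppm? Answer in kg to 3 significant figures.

Volume: 300,000 US gal × 3.785 L/gal = 1,135,500 L.
After draining 47% and refilling: 126 × 0.53 + 10 × 0.47 = 71.48 ppm.
Deficit to target: 113 − 71.48 = 41.52 mg/L.
Mass: 41.52 mg/L × 1,135,500 L = 47,150 g cyanuric acid.

47.1 kg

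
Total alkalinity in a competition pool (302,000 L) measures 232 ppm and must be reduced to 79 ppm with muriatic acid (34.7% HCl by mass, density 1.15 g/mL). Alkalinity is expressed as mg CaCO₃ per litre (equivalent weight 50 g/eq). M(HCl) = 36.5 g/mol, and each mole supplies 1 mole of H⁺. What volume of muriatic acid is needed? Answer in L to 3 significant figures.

84.5 L

Alkalinity to neutralize: (232 − 79) = 153 mg/L as CaCO₃ × 302,000 L = 46,210 g as CaCO₃.
Equivalents of H⁺ required: 46,210 ÷ 50 g/eq = 924.1 eq = 924.1 mol HCl.
Mass of HCl: 924.1 × 36.5 = 33,730 g.
Mass of 34.7% solution: 33,730 / 0.347 = 97,210 g.
Volume: 97,210 g ÷ 1.15 g/mL = 84,530 mL.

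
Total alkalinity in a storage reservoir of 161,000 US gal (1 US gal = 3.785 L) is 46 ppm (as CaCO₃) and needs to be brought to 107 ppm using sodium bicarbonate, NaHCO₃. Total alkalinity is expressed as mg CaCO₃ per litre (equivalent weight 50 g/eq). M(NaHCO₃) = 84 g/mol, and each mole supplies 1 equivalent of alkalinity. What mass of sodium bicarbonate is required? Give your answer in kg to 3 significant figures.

62.4 kg

Volume: 161,000 US gal × 3.785 L/gal = 609,385 L.
Alkalinity to add: (107 − 46) = 61 mg/L as CaCO₃ × 609,385 L = 37,170 g as CaCO₃.
Equivalents: 37,170 g ÷ 50 g/eq = 743.4 eq.
NaHCO₃ supplies 1 eq per mole → 743.4 mol.
Mass: 743.4 mol × 84 g/mol = 62,450 g.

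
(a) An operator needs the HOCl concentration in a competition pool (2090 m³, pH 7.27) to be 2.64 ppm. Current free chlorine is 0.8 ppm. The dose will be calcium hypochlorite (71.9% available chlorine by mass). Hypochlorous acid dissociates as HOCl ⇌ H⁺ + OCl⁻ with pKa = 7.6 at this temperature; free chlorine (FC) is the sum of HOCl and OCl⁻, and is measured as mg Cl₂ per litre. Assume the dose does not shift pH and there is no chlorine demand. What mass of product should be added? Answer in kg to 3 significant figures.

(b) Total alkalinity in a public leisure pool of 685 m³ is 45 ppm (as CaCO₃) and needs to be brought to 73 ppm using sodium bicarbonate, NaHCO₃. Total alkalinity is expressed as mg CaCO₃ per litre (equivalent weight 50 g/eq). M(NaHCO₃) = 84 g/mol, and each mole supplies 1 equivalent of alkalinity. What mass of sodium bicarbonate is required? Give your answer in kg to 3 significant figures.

(a) 8.94 kg; (b) 32.2 kg

(a) Volume: 2090 m³ = 2,090,000 L.
(a) [OCl⁻]/[HOCl] = 10^(pH − pKa) = 10^(7.27 − 7.6) = 0.4677; fraction as HOCl = 1/(1 + 0.4677) = 0.6813.
(a) Free chlorine required for 2.64 ppm HOCl: 2.64 / 0.6813 = 3.875 ppm.
(a) FC to add: 3.875 − 0.8 = 3.075 mg/L as Cl₂.
(a) Cl₂ equivalent: 3.075 mg/L × 2,090,000 L = 6426 g.
(a) Product at 71.9% available Cl: 6426 / 0.719 = 8938 g.

(b) Volume: 685 m³ = 685,000 L.
(b) Alkalinity to add: (73 − 45) = 28 mg/L as CaCO₃ × 685,000 L = 19,180 g as CaCO₃.
(b) Equivalents: 19,180 g ÷ 50 g/eq = 383.6 eq.
(b) NaHCO₃ supplies 1 eq per mole → 383.6 mol.
(b) Mass: 383.6 mol × 84 g/mol = 32,220 g.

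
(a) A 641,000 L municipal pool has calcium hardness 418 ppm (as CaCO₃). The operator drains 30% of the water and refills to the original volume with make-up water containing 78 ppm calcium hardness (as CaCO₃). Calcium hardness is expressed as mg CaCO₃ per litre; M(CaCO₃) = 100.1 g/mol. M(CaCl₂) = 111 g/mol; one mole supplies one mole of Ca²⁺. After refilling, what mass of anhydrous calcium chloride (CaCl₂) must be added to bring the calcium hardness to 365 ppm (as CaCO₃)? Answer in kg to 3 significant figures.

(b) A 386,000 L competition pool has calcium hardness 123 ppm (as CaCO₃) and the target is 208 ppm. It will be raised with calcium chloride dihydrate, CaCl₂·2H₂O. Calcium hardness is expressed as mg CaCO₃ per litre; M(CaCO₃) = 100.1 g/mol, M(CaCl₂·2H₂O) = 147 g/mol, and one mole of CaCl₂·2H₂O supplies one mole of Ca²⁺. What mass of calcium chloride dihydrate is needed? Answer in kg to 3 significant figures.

(a) 34.8 kg; (b) 48.2 kg

(a) After draining 30% and refilling: 418 × 0.70 + 78 × 0.30 = 316 ppm.
(a) Deficit to target: 365 − 316 = 49 mg/L.
(a) As CaCO₃: 49 mg/L × 641,000 L = 31,410 g; ÷ 100.1 = 313.8 mol Ca²⁺.
(a) Mass: 313.8 × 111 = 34,830 g.

(b) Hardness to add: (208 − 123) = 85 mg/L as CaCO₃ × 386,000 L = 32,810 g as CaCO₃.
(b) Moles of Ca²⁺ (1 mol Ca²⁺ ≡ 1 mol CaCO₃): 32,810 / 100.1 g/mol = 327.8 mol.
(b) Mass of CaCl₂·2H₂O: 327.8 × 147 = 48,180 g.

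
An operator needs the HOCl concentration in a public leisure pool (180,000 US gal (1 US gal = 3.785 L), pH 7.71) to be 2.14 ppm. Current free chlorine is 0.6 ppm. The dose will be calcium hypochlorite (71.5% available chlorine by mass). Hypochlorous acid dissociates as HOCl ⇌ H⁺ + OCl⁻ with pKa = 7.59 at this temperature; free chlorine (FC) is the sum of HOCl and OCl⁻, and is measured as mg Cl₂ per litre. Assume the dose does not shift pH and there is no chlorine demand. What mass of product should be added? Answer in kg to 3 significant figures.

4.16 kg

Volume: 180,000 US gal × 3.785 L/gal = 681,300 L.
[OCl⁻]/[HOCl] = 10^(pH − pKa) = 10^(7.71 − 7.59) = 1.318; fraction as HOCl = 1/(1 + 1.318) = 0.4314.
Free chlorine required for 2.14 ppm HOCl: 2.14 / 0.4314 = 4.961 ppm.
FC to add: 4.961 − 0.6 = 4.361 mg/L as Cl₂.
Cl₂ equivalent: 4.361 mg/L × 681,300 L = 2971 g.
Product at 71.5% available Cl: 2971 / 0.715 = 4156 g.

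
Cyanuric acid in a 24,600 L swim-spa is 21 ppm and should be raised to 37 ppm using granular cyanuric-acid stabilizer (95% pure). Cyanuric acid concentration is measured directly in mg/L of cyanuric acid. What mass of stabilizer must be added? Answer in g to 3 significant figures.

414 g

CYA to add: (37 − 21) = 16 mg/L × 24,600 L = 393.6 g cyanuric acid.
At 95% purity: 393.6 / 0.95 = 414.3 g product.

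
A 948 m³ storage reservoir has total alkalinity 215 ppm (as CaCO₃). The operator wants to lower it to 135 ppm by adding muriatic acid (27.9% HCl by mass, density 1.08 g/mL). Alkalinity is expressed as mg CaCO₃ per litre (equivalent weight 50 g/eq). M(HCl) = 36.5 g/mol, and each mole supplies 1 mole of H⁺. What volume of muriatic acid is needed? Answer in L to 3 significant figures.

Volume: 948 m³ = 948,000 L.
Alkalinity to neutralize: (215 − 135) = 80 mg/L as CaCO₃ × 948,000 L = 75,840 g as CaCO₃.
Equivalents of H⁺ required: 75,840 ÷ 50 g/eq = 1517 eq = 1517 mol HCl.
Mass of HCl: 1517 × 36.5 = 55,360 g.
Mass of 27.9% solution: 55,360 / 0.279 = 198,400 g.
Volume: 198,400 g ÷ 1.08 g/mL = 183,700 mL.

184 L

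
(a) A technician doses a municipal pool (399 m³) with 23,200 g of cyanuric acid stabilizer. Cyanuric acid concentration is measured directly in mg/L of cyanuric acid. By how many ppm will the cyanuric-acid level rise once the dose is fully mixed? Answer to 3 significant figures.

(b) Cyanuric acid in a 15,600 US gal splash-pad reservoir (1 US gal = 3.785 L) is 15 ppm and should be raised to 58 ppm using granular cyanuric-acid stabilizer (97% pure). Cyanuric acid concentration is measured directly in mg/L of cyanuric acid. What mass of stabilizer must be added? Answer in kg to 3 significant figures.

(a) 58.1 ppm; (b) 2.62 kg

(a) Volume: 399 m³ = 399,000 L.
(a) Rise: 23,200 g / 399,000 L × 1000 = 58.15 mg/L.

(b) Volume: 15,600 US gal × 3.785 L/gal = 59,046 L.
(b) CYA to add: (58 − 15) = 43 mg/L × 59,046 L = 2539 g cyanuric acid.
(b) At 97% purity: 2539 / 0.97 = 2618 g product.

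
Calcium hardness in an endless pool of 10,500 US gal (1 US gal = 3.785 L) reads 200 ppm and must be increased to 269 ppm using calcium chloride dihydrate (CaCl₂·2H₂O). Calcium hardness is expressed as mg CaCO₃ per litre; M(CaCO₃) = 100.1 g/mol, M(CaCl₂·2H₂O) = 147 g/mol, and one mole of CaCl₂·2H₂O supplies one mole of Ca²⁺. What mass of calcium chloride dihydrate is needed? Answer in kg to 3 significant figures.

4.03 kg

Volume: 10,500 US gal × 3.785 L/gal = 39,742 L.
Hardness to add: (269 − 200) = 69 mg/L as CaCO₃ × 39,742 L = 2742 g as CaCO₃.
Moles of Ca²⁺ (1 mol Ca²⁺ ≡ 1 mol CaCO₃): 2742 / 100.1 g/mol = 27.39 mol.
Mass of CaCl₂·2H₂O: 27.39 × 147 = 4027 g.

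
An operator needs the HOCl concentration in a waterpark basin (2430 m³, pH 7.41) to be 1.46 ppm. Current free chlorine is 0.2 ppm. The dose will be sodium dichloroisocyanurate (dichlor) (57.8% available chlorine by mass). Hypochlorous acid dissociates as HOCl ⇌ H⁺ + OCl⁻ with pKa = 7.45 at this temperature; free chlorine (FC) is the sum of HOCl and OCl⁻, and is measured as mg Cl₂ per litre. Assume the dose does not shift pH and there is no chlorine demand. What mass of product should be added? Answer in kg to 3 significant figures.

10.9 kg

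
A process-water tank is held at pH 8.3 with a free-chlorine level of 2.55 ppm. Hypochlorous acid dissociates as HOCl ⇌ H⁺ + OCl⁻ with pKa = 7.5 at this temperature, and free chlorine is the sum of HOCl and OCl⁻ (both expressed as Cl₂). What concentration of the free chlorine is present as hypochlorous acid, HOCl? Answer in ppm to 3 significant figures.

[OCl⁻]/[HOCl] = 10^(pH − pKa) = 10^(8.3 − 7.5) = 10^0.80 = 6.31.
Fraction as HOCl = 1 / (1 + 6.31) = 0.1368.
HOCl = 0.1368 × 2.55 ppm = 0.3489 ppm.

0.349 ppm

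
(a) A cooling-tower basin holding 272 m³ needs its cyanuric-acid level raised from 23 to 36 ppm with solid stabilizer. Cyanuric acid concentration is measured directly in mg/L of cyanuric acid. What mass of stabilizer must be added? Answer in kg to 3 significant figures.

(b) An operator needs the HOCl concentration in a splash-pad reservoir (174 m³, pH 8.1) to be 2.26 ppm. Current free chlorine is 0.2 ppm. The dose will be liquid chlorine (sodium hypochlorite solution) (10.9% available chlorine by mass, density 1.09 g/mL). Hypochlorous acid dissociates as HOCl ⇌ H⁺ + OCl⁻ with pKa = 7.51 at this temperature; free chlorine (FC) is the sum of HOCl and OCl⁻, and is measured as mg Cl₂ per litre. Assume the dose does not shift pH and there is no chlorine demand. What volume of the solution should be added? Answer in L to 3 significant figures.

(a) Volume: 272 m³ = 272,000 L.
(a) CYA to add: (36 − 23) = 13 mg/L × 272,000 L = 3536 g cyanuric acid.

(b) Volume: 174 m³ = 174,000 L.
(b) [OCl⁻]/[HOCl] = 10^(pH − pKa) = 10^(8.1 − 7.51) = 3.89; fraction as HOCl = 1/(1 + 3.89) = 0.2045.
(b) Free chlorine required for 2.26 ppm HOCl: 2.26 / 0.2045 = 11.05 ppm.
(b) FC to add: 11.05 − 0.2 = 10.85 mg/L as Cl₂.
(b) Cl₂ equivalent: 10.85 mg/L × 174,000 L = 1888 g.
(b) Product at 10.9% available Cl: 1888 / 0.109 = 17,320 g.
(b) Volume: 17,320 g ÷ 1.09 g/mL = 15,890 mL.

(a) 3.54 kg; (b) 15.9 L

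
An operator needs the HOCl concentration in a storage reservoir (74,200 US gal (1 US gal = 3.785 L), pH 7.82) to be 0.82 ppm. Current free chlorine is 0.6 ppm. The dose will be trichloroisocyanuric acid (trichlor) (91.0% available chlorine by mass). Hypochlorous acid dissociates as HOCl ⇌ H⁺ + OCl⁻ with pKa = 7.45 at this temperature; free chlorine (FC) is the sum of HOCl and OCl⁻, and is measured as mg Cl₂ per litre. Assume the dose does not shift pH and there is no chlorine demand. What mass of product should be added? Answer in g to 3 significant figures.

Volume: 74,200 US gal × 3.785 L/gal = 280,847 L.
[OCl⁻]/[HOCl] = 10^(pH − pKa) = 10^(7.82 − 7.45) = 2.344; fraction as HOCl = 1/(1 + 2.344) = 0.299.
Free chlorine required for 0.82 ppm HOCl: 0.82 / 0.299 = 2.742 ppm.
FC to add: 2.742 − 0.6 = 2.142 mg/L as Cl₂.
Cl₂ equivalent: 2.142 mg/L × 280,847 L = 601.6 g.
Product at 91.0% available Cl: 601.6 / 0.91 = 661.2 g.

661 g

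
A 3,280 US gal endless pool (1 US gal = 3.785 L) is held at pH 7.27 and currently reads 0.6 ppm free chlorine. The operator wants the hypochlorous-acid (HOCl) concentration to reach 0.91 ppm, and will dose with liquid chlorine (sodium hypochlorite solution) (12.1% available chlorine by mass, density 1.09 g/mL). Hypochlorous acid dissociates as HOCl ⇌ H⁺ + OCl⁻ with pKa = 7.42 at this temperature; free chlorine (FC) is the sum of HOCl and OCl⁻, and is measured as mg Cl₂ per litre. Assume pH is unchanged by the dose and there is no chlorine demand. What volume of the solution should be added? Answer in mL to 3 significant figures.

89.8 mL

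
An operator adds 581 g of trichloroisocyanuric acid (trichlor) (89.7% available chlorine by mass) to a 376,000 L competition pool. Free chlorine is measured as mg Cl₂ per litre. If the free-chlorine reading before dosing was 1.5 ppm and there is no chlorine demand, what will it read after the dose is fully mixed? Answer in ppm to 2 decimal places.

2.89 ppm

Available chlorine delivered: 581 g × 0.897 = 521.2 g as Cl₂.
Concentration rise: 521.2 g / 376,000 L = 1.386 mg/L = 1.39 ppm.
Final FC: 1.5 + 1.39 = 2.89 ppm.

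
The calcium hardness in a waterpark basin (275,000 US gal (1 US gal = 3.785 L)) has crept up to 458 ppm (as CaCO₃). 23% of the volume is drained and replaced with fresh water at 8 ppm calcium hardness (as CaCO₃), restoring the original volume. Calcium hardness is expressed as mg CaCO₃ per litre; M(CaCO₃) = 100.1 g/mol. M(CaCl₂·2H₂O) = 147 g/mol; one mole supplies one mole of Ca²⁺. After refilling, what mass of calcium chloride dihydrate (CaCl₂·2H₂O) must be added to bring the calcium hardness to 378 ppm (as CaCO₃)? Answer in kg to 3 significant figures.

Volume: 275,000 US gal × 3.785 L/gal = 1,040,875 L.
After draining 23% and refilling: 458 × 0.77 + 8 × 0.23 = 354.5 ppm.
Deficit to target: 378 − 354.5 = 23.5 mg/L.
As CaCO₃: 23.5 mg/L × 1,040,875 L = 24,460 g; ÷ 100.1 = 244.4 mol Ca²⁺.
Mass: 244.4 × 147 = 35,920 g.

35.9 kg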